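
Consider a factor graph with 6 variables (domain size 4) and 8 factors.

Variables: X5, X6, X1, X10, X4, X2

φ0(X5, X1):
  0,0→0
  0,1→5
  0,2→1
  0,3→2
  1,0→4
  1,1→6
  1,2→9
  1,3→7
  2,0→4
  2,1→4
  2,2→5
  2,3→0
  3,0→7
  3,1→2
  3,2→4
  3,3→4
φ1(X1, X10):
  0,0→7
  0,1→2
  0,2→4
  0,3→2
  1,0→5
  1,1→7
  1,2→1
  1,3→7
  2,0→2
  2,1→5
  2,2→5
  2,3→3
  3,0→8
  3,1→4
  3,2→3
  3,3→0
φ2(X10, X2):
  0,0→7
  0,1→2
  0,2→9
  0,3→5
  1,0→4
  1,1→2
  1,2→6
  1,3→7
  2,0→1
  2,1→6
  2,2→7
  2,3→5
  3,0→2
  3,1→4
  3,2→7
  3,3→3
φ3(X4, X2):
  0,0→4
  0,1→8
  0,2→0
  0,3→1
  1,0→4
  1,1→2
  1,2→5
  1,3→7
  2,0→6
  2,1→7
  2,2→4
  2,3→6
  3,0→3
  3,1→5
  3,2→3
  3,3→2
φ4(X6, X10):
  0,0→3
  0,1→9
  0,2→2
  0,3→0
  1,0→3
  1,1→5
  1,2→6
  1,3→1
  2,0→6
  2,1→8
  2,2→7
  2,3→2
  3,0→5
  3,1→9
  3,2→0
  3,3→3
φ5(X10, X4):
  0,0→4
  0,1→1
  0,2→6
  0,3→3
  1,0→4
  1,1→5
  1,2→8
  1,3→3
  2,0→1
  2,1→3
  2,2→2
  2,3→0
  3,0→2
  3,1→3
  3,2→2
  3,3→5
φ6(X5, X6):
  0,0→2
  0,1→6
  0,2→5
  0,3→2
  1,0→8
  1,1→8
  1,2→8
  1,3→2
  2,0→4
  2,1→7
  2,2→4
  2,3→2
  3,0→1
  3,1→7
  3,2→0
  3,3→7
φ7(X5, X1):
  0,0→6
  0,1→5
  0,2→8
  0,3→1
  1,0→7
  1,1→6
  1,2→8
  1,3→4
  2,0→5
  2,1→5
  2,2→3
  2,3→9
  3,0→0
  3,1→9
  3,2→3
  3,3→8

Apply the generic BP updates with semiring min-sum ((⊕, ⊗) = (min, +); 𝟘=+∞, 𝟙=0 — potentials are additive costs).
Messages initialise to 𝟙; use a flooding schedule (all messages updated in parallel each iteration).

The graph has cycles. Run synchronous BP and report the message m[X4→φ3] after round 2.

init: all messages = 𝟙 over 4 values
r1 m[φ0→X5] = [0, 4, 0, 2]
r1 m[φ0→X1] = [0, 2, 1, 0]
r1 m[φ1→X1] = [2, 1, 2, 0]
r1 m[φ1→X10] = [2, 2, 1, 0]
r1 m[φ2→X10] = [2, 2, 1, 2]
r1 m[φ2→X2] = [1, 2, 6, 3]
r1 m[φ3→X4] = [0, 2, 4, 2]
r1 m[φ3→X2] = [3, 2, 0, 1]
r1 m[φ4→X6] = [0, 1, 2, 0]
r1 m[φ4→X10] = [3, 5, 0, 0]
r1 m[φ5→X10] = [1, 3, 0, 2]
r1 m[φ5→X4] = [1, 1, 2, 0]
r1 m[φ6→X5] = [2, 2, 2, 0]
r1 m[φ6→X6] = [1, 6, 0, 2]
r1 m[φ7→X5] = [1, 4, 3, 0]
r1 m[φ7→X1] = [0, 5, 3, 1]
r1 m[X5→φ0] = [0, 0, 0, 0]
r1 m[X5→φ6] = [0, 0, 0, 0]
r1 m[X5→φ7] = [0, 0, 0, 0]
r1 m[X6→φ4] = [0, 0, 0, 0]
r1 m[X6→φ6] = [0, 0, 0, 0]
r1 m[X1→φ0] = [0, 0, 0, 0]
r1 m[X1→φ1] = [0, 0, 0, 0]
r1 m[X1→φ7] = [0, 0, 0, 0]
r1 m[X10→φ1] = [0, 0, 0, 0]
r1 m[X10→φ2] = [0, 0, 0, 0]
r1 m[X10→φ4] = [0, 0, 0, 0]
r1 m[X10→φ5] = [0, 0, 0, 0]
r1 m[X4→φ3] = [0, 0, 0, 0]
r1 m[X4→φ5] = [0, 0, 0, 0]
r1 m[X2→φ2] = [0, 0, 0, 0]
r1 m[X2→φ3] = [0, 0, 0, 0]
r2 m[φ0→X5] = [0, 4, 0, 2]
r2 m[φ0→X1] = [0, 2, 1, 0]
r2 m[φ1→X1] = [2, 1, 2, 0]
r2 m[φ1→X10] = [2, 2, 1, 0]
r2 m[φ2→X10] = [2, 2, 1, 2]
r2 m[φ2→X2] = [1, 2, 6, 3]
r2 m[φ3→X4] = [0, 2, 4, 2]
r2 m[φ3→X2] = [3, 2, 0, 1]
r2 m[φ4→X6] = [0, 1, 2, 0]
r2 m[φ4→X10] = [3, 5, 0, 0]
r2 m[φ5→X10] = [1, 3, 0, 2]
r2 m[φ5→X4] = [1, 1, 2, 0]
r2 m[φ6→X5] = [2, 2, 2, 0]
r2 m[φ6→X6] = [1, 6, 0, 2]
r2 m[φ7→X5] = [1, 4, 3, 0]
r2 m[φ7→X1] = [0, 5, 3, 1]
r2 m[X5→φ0] = [3, 6, 5, 0]
r2 m[X5→φ6] = [1, 8, 3, 2]
r2 m[X5→φ7] = [2, 6, 2, 2]
r2 m[X6→φ4] = [1, 6, 0, 2]
r2 m[X6→φ6] = [0, 1, 2, 0]
r2 m[X1→φ0] = [2, 6, 5, 1]
r2 m[X1→φ1] = [0, 7, 4, 1]
r2 m[X1→φ7] = [2, 3, 3, 0]
r2 m[X10→φ1] = [6, 10, 1, 4]
r2 m[X10→φ2] = [6, 10, 1, 2]
r2 m[X10→φ4] = [5, 7, 2, 4]
r2 m[X10→φ5] = [7, 9, 2, 2]
r2 m[X4→φ3] = [1, 1, 2, 0]
r2 m[X4→φ5] = [0, 2, 4, 2]
r2 m[X2→φ2] = [3, 2, 0, 1]
r2 m[X2→φ3] = [1, 2, 6, 3]

message @ round 2 = [1, 1, 2, 0]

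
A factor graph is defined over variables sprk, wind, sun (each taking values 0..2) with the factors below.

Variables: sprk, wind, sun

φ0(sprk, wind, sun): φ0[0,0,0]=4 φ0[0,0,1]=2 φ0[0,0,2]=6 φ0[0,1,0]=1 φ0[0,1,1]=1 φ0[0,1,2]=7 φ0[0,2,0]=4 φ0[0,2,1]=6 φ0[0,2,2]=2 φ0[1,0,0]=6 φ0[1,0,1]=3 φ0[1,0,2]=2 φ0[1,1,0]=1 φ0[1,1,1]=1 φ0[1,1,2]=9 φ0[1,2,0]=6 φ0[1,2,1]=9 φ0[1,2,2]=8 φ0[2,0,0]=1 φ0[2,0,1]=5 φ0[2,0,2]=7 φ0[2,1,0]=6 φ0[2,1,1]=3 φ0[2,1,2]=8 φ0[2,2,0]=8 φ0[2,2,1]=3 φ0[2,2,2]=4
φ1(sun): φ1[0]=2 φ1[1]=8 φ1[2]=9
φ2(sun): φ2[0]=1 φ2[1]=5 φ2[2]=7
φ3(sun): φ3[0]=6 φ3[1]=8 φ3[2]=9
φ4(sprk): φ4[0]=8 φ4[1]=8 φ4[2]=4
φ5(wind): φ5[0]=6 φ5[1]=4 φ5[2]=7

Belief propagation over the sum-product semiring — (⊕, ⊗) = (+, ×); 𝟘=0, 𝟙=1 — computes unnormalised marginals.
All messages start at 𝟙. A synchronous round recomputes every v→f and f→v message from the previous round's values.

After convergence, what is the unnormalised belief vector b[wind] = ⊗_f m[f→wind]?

b[wind] = [434232, 400640, 686112]

init: all messages = 𝟙 over 3 values
r1 m[φ0→sprk] = [33, 45, 45]
r1 m[φ0→wind] = [36, 37, 50]
r1 m[φ0→sun] = [37, 33, 53]
r1 m[φ1→sun] = [2, 8, 9]
r1 m[φ2→sun] = [1, 5, 7]
r1 m[φ3→sun] = [6, 8, 9]
r1 m[φ4→sprk] = [8, 8, 4]
r1 m[φ5→wind] = [6, 4, 7]
r1 m[sprk→φ0] = [1, 1, 1]
r1 m[sprk→φ4] = [1, 1, 1]
r1 m[wind→φ0] = [1, 1, 1]
r1 m[wind→φ5] = [1, 1, 1]
r1 m[sun→φ0] = [1, 1, 1]
r1 m[sun→φ1] = [1, 1, 1]
r1 m[sun→φ2] = [1, 1, 1]
r1 m[sun→φ3] = [1, 1, 1]
r2 m[φ0→sprk] = [33, 45, 45]
r2 m[φ0→wind] = [36, 37, 50]
r2 m[φ0→sun] = [37, 33, 53]
r2 m[φ1→sun] = [2, 8, 9]
r2 m[φ2→sun] = [1, 5, 7]
r2 m[φ3→sun] = [6, 8, 9]
r2 m[φ4→sprk] = [8, 8, 4]
r2 m[φ5→wind] = [6, 4, 7]
r2 m[sprk→φ0] = [8, 8, 4]
r2 m[sprk→φ4] = [33, 45, 45]
r2 m[wind→φ0] = [6, 4, 7]
r2 m[wind→φ5] = [36, 37, 50]
r2 m[sun→φ0] = [12, 320, 567]
r2 m[sun→φ1] = [222, 1320, 3339]
r2 m[sun→φ2] = [444, 2112, 4293]
r2 m[sun→φ3] = [74, 1320, 3339]
r3 m[φ0→sprk] = [63458, 87152, 79026]
r3 m[φ0→wind] = [72372, 100160, 98016]
r3 m[φ0→sun] = [1448, 1396, 1864]
r3 m[φ1→sun] = [2, 8, 9]
r3 m[φ2→sun] = [1, 5, 7]
r3 m[φ3→sun] = [6, 8, 9]
r3 m[φ4→sprk] = [8, 8, 4]
r3 m[φ5→wind] = [6, 4, 7]
r3 m[sprk→φ0] = [8, 8, 4]
r3 m[sprk→φ4] = [33, 45, 45]
r3 m[wind→φ0] = [6, 4, 7]
r3 m[wind→φ5] = [36, 37, 50]
r3 m[sun→φ0] = [12, 320, 567]
r3 m[sun→φ1] = [222, 1320, 3339]
r3 m[sun→φ2] = [444, 2112, 4293]
r3 m[sun→φ3] = [74, 1320, 3339]
r4 m[φ0→sprk] = [63458, 87152, 79026]
r4 m[φ0→wind] = [72372, 100160, 98016]
r4 m[φ0→sun] = [1448, 1396, 1864]
r4 m[φ1→sun] = [2, 8, 9]
r4 m[φ2→sun] = [1, 5, 7]
r4 m[φ3→sun] = [6, 8, 9]
r4 m[φ4→sprk] = [8, 8, 4]
r4 m[φ5→wind] = [6, 4, 7]
r4 m[sprk→φ0] = [8, 8, 4]
r4 m[sprk→φ4] = [63458, 87152, 79026]
r4 m[wind→φ0] = [6, 4, 7]
r4 m[wind→φ5] = [72372, 100160, 98016]
r4 m[sun→φ0] = [12, 320, 567]
r4 m[sun→φ1] = [8688, 55840, 117432]
r4 m[sun→φ2] = [17376, 89344, 150984]
r4 m[sun→φ3] = [2896, 55840, 117432]
r5 m[φ0→sprk] = [63458, 87152, 79026]
r5 m[φ0→wind] = [72372, 100160, 98016]
r5 m[φ0→sun] = [1448, 1396, 1864]
r5 m[φ1→sun] = [2, 8, 9]
r5 m[φ2→sun] = [1, 5, 7]
r5 m[φ3→sun] = [6, 8, 9]
r5 m[φ4→sprk] = [8, 8, 4]
r5 m[φ5→wind] = [6, 4, 7]
r5 m[sprk→φ0] = [8, 8, 4]
r5 m[sprk→φ4] = [63458, 87152, 79026]
r5 m[wind→φ0] = [6, 4, 7]
r5 m[wind→φ5] = [72372, 100160, 98016]
r5 m[sun→φ0] = [12, 320, 567]
r5 m[sun→φ1] = [8688, 55840, 117432]
r5 m[sun→φ2] = [17376, 89344, 150984]
r5 m[sun→φ3] = [2896, 55840, 117432]
fixed point reached at round 5
b[wind] = ⊗ incoming = [434232, 400640, 686112]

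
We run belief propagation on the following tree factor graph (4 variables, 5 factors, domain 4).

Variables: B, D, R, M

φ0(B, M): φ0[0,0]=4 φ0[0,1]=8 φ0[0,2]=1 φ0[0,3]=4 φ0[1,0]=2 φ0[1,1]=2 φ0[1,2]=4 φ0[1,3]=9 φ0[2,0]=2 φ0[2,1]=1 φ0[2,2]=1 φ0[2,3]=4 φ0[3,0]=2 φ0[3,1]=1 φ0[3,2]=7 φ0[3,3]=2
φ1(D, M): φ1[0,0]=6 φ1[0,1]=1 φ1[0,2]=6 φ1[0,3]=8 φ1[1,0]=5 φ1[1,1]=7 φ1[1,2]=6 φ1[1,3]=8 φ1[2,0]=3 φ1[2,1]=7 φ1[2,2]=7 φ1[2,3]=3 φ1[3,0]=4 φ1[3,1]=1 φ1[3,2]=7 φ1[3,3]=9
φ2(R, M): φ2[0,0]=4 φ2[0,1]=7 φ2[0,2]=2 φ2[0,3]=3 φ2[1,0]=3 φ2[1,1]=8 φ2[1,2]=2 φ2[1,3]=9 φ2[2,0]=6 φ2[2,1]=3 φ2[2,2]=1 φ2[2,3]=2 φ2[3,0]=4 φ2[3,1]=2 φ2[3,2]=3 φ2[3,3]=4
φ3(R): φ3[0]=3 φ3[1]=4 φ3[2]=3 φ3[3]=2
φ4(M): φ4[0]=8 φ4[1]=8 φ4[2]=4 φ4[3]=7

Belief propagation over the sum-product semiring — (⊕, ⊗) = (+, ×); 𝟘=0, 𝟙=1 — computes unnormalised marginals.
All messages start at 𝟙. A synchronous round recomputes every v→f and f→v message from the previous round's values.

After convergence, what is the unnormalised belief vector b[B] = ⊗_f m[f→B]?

b[B] = [145032, 144940, 71496, 62720]

init: all messages = 𝟙 over 4 values
r1 m[φ0→B] = [17, 17, 8, 12]
r1 m[φ0→M] = [10, 12, 13, 19]
r1 m[φ1→D] = [21, 26, 20, 21]
r1 m[φ1→M] = [18, 16, 26, 28]
r1 m[φ2→R] = [16, 22, 12, 13]
r1 m[φ2→M] = [17, 20, 8, 18]
r1 m[φ3→R] = [3, 4, 3, 2]
r1 m[φ4→M] = [8, 8, 4, 7]
r1 m[B→φ0] = [1, 1, 1, 1]
r1 m[D→φ1] = [1, 1, 1, 1]
r1 m[R→φ2] = [1, 1, 1, 1]
r1 m[R→φ3] = [1, 1, 1, 1]
r1 m[M→φ0] = [1, 1, 1, 1]
r1 m[M→φ1] = [1, 1, 1, 1]
r1 m[M→φ2] = [1, 1, 1, 1]
r1 m[M→φ4] = [1, 1, 1, 1]
r2 m[φ0→B] = [17, 17, 8, 12]
r2 m[φ0→M] = [10, 12, 13, 19]
r2 m[φ1→D] = [21, 26, 20, 21]
r2 m[φ1→M] = [18, 16, 26, 28]
r2 m[φ2→R] = [16, 22, 12, 13]
r2 m[φ2→M] = [17, 20, 8, 18]
r2 m[φ3→R] = [3, 4, 3, 2]
r2 m[φ4→M] = [8, 8, 4, 7]
r2 m[B→φ0] = [1, 1, 1, 1]
r2 m[D→φ1] = [1, 1, 1, 1]
r2 m[R→φ2] = [3, 4, 3, 2]
r2 m[R→φ3] = [16, 22, 12, 13]
r2 m[M→φ0] = [2448, 2560, 832, 3528]
r2 m[M→φ1] = [1360, 1920, 416, 2394]
r2 m[M→φ2] = [1440, 1536, 1352, 3724]
r2 m[M→φ4] = [3060, 3840, 2704, 9576]
r3 m[φ0→B] = [45216, 45096, 22400, 20336]
r3 m[φ0→M] = [10, 12, 13, 19]
r3 m[φ1→D] = [31728, 41888, 27614, 31818]
r3 m[φ1→M] = [18, 16, 26, 28]
r3 m[φ2→R] = [30388, 52828, 22048, 27784]
r3 m[φ2→M] = [50, 66, 23, 59]
r3 m[φ3→R] = [3, 4, 3, 2]
r3 m[φ4→M] = [8, 8, 4, 7]
r3 m[B→φ0] = [1, 1, 1, 1]
r3 m[D→φ1] = [1, 1, 1, 1]
r3 m[R→φ2] = [3, 4, 3, 2]
r3 m[R→φ3] = [16, 22, 12, 13]
r3 m[M→φ0] = [2448, 2560, 832, 3528]
r3 m[M→φ1] = [1360, 1920, 416, 2394]
r3 m[M→φ2] = [1440, 1536, 1352, 3724]
r3 m[M→φ4] = [3060, 3840, 2704, 9576]
r4 m[φ0→B] = [45216, 45096, 22400, 20336]
r4 m[φ0→M] = [10, 12, 13, 19]
r4 m[φ1→D] = [31728, 41888, 27614, 31818]
r4 m[φ1→M] = [18, 16, 26, 28]
r4 m[φ2→R] = [30388, 52828, 22048, 27784]
r4 m[φ2→M] = [50, 66, 23, 59]
r4 m[φ3→R] = [3, 4, 3, 2]
r4 m[φ4→M] = [8, 8, 4, 7]
r4 m[B→φ0] = [1, 1, 1, 1]
r4 m[D→φ1] = [1, 1, 1, 1]
r4 m[R→φ2] = [3, 4, 3, 2]
r4 m[R→φ3] = [30388, 52828, 22048, 27784]
r4 m[M→φ0] = [7200, 8448, 2392, 11564]
r4 m[M→φ1] = [4000, 6336, 1196, 7847]
r4 m[M→φ2] = [1440, 1536, 1352, 3724]
r4 m[M→φ4] = [9000, 12672, 7774, 31388]
r5 m[φ0→B] = [145032, 144940, 71496, 62720]
r5 m[φ0→M] = [10, 12, 13, 19]
r5 m[φ1→D] = [100288, 134304, 88265, 101331]
r5 m[φ1→M] = [18, 16, 26, 28]
r5 m[φ2→R] = [30388, 52828, 22048, 27784]
r5 m[φ2→M] = [50, 66, 23, 59]
r5 m[φ3→R] = [3, 4, 3, 2]
r5 m[φ4→M] = [8, 8, 4, 7]
r5 m[B→φ0] = [1, 1, 1, 1]
r5 m[D→φ1] = [1, 1, 1, 1]
r5 m[R→φ2] = [3, 4, 3, 2]
r5 m[R→φ3] = [30388, 52828, 22048, 27784]
r5 m[M→φ0] = [7200, 8448, 2392, 11564]
r5 m[M→φ1] = [4000, 6336, 1196, 7847]
r5 m[M→φ2] = [1440, 1536, 1352, 3724]
r5 m[M→φ4] = [9000, 12672, 7774, 31388]
r6 m[φ0→B] = [145032, 144940, 71496, 62720]
r6 m[φ0→M] = [10, 12, 13, 19]
r6 m[φ1→D] = [100288, 134304, 88265, 101331]
r6 m[φ1→M] = [18, 16, 26, 28]
r6 m[φ2→R] = [30388, 52828, 22048, 27784]
r6 m[φ2→M] = [50, 66, 23, 59]
r6 m[φ3→R] = [3, 4, 3, 2]
r6 m[φ4→M] = [8, 8, 4, 7]
r6 m[B→φ0] = [1, 1, 1, 1]
r6 m[D→φ1] = [1, 1, 1, 1]
r6 m[R→φ2] = [3, 4, 3, 2]
r6 m[R→φ3] = [30388, 52828, 22048, 27784]
r6 m[M→φ0] = [7200, 8448, 2392, 11564]
r6 m[M→φ1] = [4000, 6336, 1196, 7847]
r6 m[M→φ2] = [1440, 1536, 1352, 3724]
r6 m[M→φ4] = [9000, 12672, 7774, 31388]
fixed point reached at round 6
b[B] = ⊗ incoming = [145032, 144940, 71496, 62720]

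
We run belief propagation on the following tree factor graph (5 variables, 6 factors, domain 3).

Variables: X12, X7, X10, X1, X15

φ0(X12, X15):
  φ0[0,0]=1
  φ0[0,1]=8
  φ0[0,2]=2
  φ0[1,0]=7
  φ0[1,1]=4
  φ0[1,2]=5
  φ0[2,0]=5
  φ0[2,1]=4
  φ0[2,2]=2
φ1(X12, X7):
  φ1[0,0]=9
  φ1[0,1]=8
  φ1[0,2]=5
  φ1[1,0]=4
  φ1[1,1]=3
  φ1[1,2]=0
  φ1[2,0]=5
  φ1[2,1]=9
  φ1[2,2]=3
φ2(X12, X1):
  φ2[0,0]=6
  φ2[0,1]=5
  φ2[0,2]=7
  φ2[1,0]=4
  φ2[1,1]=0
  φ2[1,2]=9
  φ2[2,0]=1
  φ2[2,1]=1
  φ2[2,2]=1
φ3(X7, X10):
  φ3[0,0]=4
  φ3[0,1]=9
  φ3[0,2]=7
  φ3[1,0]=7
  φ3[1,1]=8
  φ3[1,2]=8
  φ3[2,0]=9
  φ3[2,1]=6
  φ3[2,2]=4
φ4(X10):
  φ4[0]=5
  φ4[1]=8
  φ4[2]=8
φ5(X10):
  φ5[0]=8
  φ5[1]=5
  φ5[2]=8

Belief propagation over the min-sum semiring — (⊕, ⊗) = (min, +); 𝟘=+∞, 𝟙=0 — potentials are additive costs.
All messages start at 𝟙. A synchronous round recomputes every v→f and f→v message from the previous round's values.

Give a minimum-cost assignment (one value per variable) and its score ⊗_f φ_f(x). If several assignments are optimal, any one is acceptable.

assignment: (X12=1, X7=2, X10=1, X1=1, X15=1); score = 23

init: all messages = 𝟙 over 3 values
r1 m[φ0→X12] = [1, 4, 2]
r1 m[φ0→X15] = [1, 4, 2]
r1 m[φ1→X12] = [5, 0, 3]
r1 m[φ1→X7] = [4, 3, 0]
r1 m[φ2→X12] = [5, 0, 1]
r1 m[φ2→X1] = [1, 0, 1]
r1 m[φ3→X7] = [4, 7, 4]
r1 m[φ3→X10] = [4, 6, 4]
r1 m[φ4→X10] = [5, 8, 8]
r1 m[φ5→X10] = [8, 5, 8]
r1 m[X12→φ0] = [0, 0, 0]
r1 m[X12→φ1] = [0, 0, 0]
r1 m[X12→φ2] = [0, 0, 0]
r1 m[X7→φ1] = [0, 0, 0]
r1 m[X7→φ3] = [0, 0, 0]
r1 m[X10→φ3] = [0, 0, 0]
r1 m[X10→φ4] = [0, 0, 0]
r1 m[X10→φ5] = [0, 0, 0]
r1 m[X1→φ2] = [0, 0, 0]
r1 m[X15→φ0] = [0, 0, 0]
r2 m[φ0→X12] = [1, 4, 2]
r2 m[φ0→X15] = [1, 4, 2]
r2 m[φ1→X12] = [5, 0, 3]
r2 m[φ1→X7] = [4, 3, 0]
r2 m[φ2→X12] = [5, 0, 1]
r2 m[φ2→X1] = [1, 0, 1]
r2 m[φ3→X7] = [4, 7, 4]
r2 m[φ3→X10] = [4, 6, 4]
r2 m[φ4→X10] = [5, 8, 8]
r2 m[φ5→X10] = [8, 5, 8]
r2 m[X12→φ0] = [10, 0, 4]
r2 m[X12→φ1] = [6, 4, 3]
r2 m[X12→φ2] = [6, 4, 5]
r2 m[X7→φ1] = [4, 7, 4]
r2 m[X7→φ3] = [4, 3, 0]
r2 m[X10→φ3] = [13, 13, 16]
r2 m[X10→φ4] = [12, 11, 12]
r2 m[X10→φ5] = [9, 14, 12]
r2 m[X1→φ2] = [0, 0, 0]
r2 m[X15→φ0] = [0, 0, 0]
r3 m[φ0→X12] = [1, 4, 2]
r3 m[φ0→X15] = [7, 4, 5]
r3 m[φ1→X12] = [9, 4, 7]
r3 m[φ1→X7] = [8, 7, 4]
r3 m[φ2→X12] = [5, 0, 1]
r3 m[φ2→X1] = [6, 4, 6]
r3 m[φ3→X7] = [17, 20, 19]
r3 m[φ3→X10] = [8, 6, 4]
r3 m[φ4→X10] = [5, 8, 8]
r3 m[φ5→X10] = [8, 5, 8]
r3 m[X12→φ0] = [10, 0, 4]
r3 m[X12→φ1] = [6, 4, 3]
r3 m[X12→φ2] = [6, 4, 5]
r3 m[X7→φ1] = [4, 7, 4]
r3 m[X7→φ3] = [4, 3, 0]
r3 m[X10→φ3] = [13, 13, 16]
r3 m[X10→φ4] = [12, 11, 12]
r3 m[X10→φ5] = [9, 14, 12]
r3 m[X1→φ2] = [0, 0, 0]
r3 m[X15→φ0] = [0, 0, 0]
r4 m[φ0→X12] = [1, 4, 2]
r4 m[φ0→X15] = [7, 4, 5]
r4 m[φ1→X12] = [9, 4, 7]
r4 m[φ1→X7] = [8, 7, 4]
r4 m[φ2→X12] = [5, 0, 1]
r4 m[φ2→X1] = [6, 4, 6]
r4 m[φ3→X7] = [17, 20, 19]
r4 m[φ3→X10] = [8, 6, 4]
r4 m[φ4→X10] = [5, 8, 8]
r4 m[φ5→X10] = [8, 5, 8]
r4 m[X12→φ0] = [14, 4, 8]
r4 m[X12→φ1] = [6, 4, 3]
r4 m[X12→φ2] = [10, 8, 9]
r4 m[X7→φ1] = [17, 20, 19]
r4 m[X7→φ3] = [8, 7, 4]
r4 m[X10→φ3] = [13, 13, 16]
r4 m[X10→φ4] = [16, 11, 12]
r4 m[X10→φ5] = [13, 14, 12]
r4 m[X1→φ2] = [0, 0, 0]
r4 m[X15→φ0] = [0, 0, 0]
r5 m[φ0→X12] = [1, 4, 2]
r5 m[φ0→X15] = [11, 8, 9]
r5 m[φ1→X12] = [24, 19, 22]
r5 m[φ1→X7] = [8, 7, 4]
r5 m[φ2→X12] = [5, 0, 1]
r5 m[φ2→X1] = [10, 8, 10]
r5 m[φ3→X7] = [17, 20, 19]
r5 m[φ3→X10] = [12, 10, 8]
r5 m[φ4→X10] = [5, 8, 8]
r5 m[φ5→X10] = [8, 5, 8]
r5 m[X12→φ0] = [14, 4, 8]
r5 m[X12→φ1] = [6, 4, 3]
r5 m[X12→φ2] = [10, 8, 9]
r5 m[X7→φ1] = [17, 20, 19]
r5 m[X7→φ3] = [8, 7, 4]
r5 m[X10→φ3] = [13, 13, 16]
r5 m[X10→φ4] = [16, 11, 12]
r5 m[X10→φ5] = [13, 14, 12]
r5 m[X1→φ2] = [0, 0, 0]
r5 m[X15→φ0] = [0, 0, 0]
r6 m[φ0→X12] = [1, 4, 2]
r6 m[φ0→X15] = [11, 8, 9]
r6 m[φ1→X12] = [24, 19, 22]
r6 m[φ1→X7] = [8, 7, 4]
r6 m[φ2→X12] = [5, 0, 1]
r6 m[φ2→X1] = [10, 8, 10]
r6 m[φ3→X7] = [17, 20, 19]
r6 m[φ3→X10] = [12, 10, 8]
r6 m[φ4→X10] = [5, 8, 8]
r6 m[φ5→X10] = [8, 5, 8]
r6 m[X12→φ0] = [29, 19, 23]
r6 m[X12→φ1] = [6, 4, 3]
r6 m[X12→φ2] = [25, 23, 24]
r6 m[X7→φ1] = [17, 20, 19]
r6 m[X7→φ3] = [8, 7, 4]
r6 m[X10→φ3] = [13, 13, 16]
r6 m[X10→φ4] = [20, 15, 16]
r6 m[X10→φ5] = [17, 18, 16]
r6 m[X1→φ2] = [0, 0, 0]
r6 m[X15→φ0] = [0, 0, 0]
r7 m[φ0→X12] = [1, 4, 2]
r7 m[φ0→X15] = [26, 23, 24]
r7 m[φ1→X12] = [24, 19, 22]
r7 m[φ1→X7] = [8, 7, 4]
r7 m[φ2→X12] = [5, 0, 1]
r7 m[φ2→X1] = [25, 23, 25]
r7 m[φ3→X7] = [17, 20, 19]
r7 m[φ3→X10] = [12, 10, 8]
r7 m[φ4→X10] = [5, 8, 8]
r7 m[φ5→X10] = [8, 5, 8]
r7 m[X12→φ0] = [29, 19, 23]
r7 m[X12→φ1] = [6, 4, 3]
r7 m[X12→φ2] = [25, 23, 24]
r7 m[X7→φ1] = [17, 20, 19]
r7 m[X7→φ3] = [8, 7, 4]
r7 m[X10→φ3] = [13, 13, 16]
r7 m[X10→φ4] = [20, 15, 16]
r7 m[X10→φ5] = [17, 18, 16]
r7 m[X1→φ2] = [0, 0, 0]
r7 m[X15→φ0] = [0, 0, 0]
r8 m[φ0→X12] = [1, 4, 2]
r8 m[φ0→X15] = [26, 23, 24]
r8 m[φ1→X12] = [24, 19, 22]
r8 m[φ1→X7] = [8, 7, 4]
r8 m[φ2→X12] = [5, 0, 1]
r8 m[φ2→X1] = [25, 23, 25]
r8 m[φ3→X7] = [17, 20, 19]
r8 m[φ3→X10] = [12, 10, 8]
r8 m[φ4→X10] = [5, 8, 8]
r8 m[φ5→X10] = [8, 5, 8]
r8 m[X12→φ0] = [29, 19, 23]
r8 m[X12→φ1] = [6, 4, 3]
r8 m[X12→φ2] = [25, 23, 24]
r8 m[X7→φ1] = [17, 20, 19]
r8 m[X7→φ3] = [8, 7, 4]
r8 m[X10→φ3] = [13, 13, 16]
r8 m[X10→φ4] = [20, 15, 16]
r8 m[X10→φ5] = [17, 18, 16]
r8 m[X1→φ2] = [0, 0, 0]
r8 m[X15→φ0] = [0, 0, 0]
fixed point reached at round 8
traceback from X12: (X12=1, X7=2, X10=1, X1=1, X15=1), score=23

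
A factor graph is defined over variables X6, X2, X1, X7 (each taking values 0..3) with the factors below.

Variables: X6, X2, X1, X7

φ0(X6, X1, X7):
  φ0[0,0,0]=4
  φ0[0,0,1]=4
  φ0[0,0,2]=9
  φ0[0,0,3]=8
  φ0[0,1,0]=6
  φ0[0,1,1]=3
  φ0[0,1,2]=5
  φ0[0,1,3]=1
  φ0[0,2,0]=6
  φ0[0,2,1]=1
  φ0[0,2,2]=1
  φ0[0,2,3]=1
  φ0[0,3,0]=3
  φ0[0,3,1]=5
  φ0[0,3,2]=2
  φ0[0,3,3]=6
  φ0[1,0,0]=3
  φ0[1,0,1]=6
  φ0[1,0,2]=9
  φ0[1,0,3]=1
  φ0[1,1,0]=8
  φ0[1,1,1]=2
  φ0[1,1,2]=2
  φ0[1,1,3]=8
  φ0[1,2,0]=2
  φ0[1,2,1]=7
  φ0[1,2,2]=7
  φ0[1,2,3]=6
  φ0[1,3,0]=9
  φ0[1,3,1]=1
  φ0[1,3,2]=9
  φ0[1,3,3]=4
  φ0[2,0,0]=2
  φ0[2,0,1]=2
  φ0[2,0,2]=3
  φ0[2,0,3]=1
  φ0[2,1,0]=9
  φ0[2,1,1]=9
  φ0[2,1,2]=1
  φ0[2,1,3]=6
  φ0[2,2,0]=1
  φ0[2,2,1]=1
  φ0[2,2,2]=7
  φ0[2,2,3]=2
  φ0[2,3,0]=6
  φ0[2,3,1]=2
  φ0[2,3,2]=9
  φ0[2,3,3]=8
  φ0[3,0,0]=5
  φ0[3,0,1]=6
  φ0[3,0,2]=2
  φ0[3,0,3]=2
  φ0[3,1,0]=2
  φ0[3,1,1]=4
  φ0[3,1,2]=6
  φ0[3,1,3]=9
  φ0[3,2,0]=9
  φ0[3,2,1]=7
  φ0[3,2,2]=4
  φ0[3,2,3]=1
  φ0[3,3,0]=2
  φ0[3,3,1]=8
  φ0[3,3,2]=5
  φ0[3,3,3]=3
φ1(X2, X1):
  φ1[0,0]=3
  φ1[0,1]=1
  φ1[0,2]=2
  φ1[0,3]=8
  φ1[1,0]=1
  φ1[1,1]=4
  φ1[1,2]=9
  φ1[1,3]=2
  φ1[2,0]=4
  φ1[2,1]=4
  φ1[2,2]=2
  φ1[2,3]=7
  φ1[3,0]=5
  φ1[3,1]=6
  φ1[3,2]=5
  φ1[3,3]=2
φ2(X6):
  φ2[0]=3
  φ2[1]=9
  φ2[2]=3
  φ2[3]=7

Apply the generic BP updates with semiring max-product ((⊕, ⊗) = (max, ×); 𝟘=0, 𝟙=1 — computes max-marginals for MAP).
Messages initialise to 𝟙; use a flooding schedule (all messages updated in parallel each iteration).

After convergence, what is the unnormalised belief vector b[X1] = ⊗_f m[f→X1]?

b[X1] = [405, 432, 567, 648]

init: all messages = 𝟙 over 4 values
r1 m[φ0→X6] = [9, 9, 9, 9]
r1 m[φ0→X1] = [9, 9, 9, 9]
r1 m[φ0→X7] = [9, 9, 9, 9]
r1 m[φ1→X2] = [8, 9, 7, 6]
r1 m[φ1→X1] = [5, 6, 9, 8]
r1 m[φ2→X6] = [3, 9, 3, 7]
r1 m[X6→φ0] = [1, 1, 1, 1]
r1 m[X6→φ2] = [1, 1, 1, 1]
r1 m[X2→φ1] = [1, 1, 1, 1]
r1 m[X1→φ0] = [1, 1, 1, 1]
r1 m[X1→φ1] = [1, 1, 1, 1]
r1 m[X7→φ0] = [1, 1, 1, 1]
r2 m[φ0→X6] = [9, 9, 9, 9]
r2 m[φ0→X1] = [9, 9, 9, 9]
r2 m[φ0→X7] = [9, 9, 9, 9]
r2 m[φ1→X2] = [8, 9, 7, 6]
r2 m[φ1→X1] = [5, 6, 9, 8]
r2 m[φ2→X6] = [3, 9, 3, 7]
r2 m[X6→φ0] = [3, 9, 3, 7]
r2 m[X6→φ2] = [9, 9, 9, 9]
r2 m[X2→φ1] = [1, 1, 1, 1]
r2 m[X1→φ0] = [5, 6, 9, 8]
r2 m[X1→φ1] = [9, 9, 9, 9]
r2 m[X7→φ0] = [1, 1, 1, 1]
r3 m[φ0→X6] = [54, 72, 72, 81]
r3 m[φ0→X1] = [81, 72, 63, 81]
r3 m[φ0→X7] = [648, 567, 648, 486]
r3 m[φ1→X2] = [72, 81, 63, 54]
r3 m[φ1→X1] = [5, 6, 9, 8]
r3 m[φ2→X6] = [3, 9, 3, 7]
r3 m[X6→φ0] = [3, 9, 3, 7]
r3 m[X6→φ2] = [9, 9, 9, 9]
r3 m[X2→φ1] = [1, 1, 1, 1]
r3 m[X1→φ0] = [5, 6, 9, 8]
r3 m[X1→φ1] = [9, 9, 9, 9]
r3 m[X7→φ0] = [1, 1, 1, 1]
r4 m[φ0→X6] = [54, 72, 72, 81]
r4 m[φ0→X1] = [81, 72, 63, 81]
r4 m[φ0→X7] = [648, 567, 648, 486]
r4 m[φ1→X2] = [72, 81, 63, 54]
r4 m[φ1→X1] = [5, 6, 9, 8]
r4 m[φ2→X6] = [3, 9, 3, 7]
r4 m[X6→φ0] = [3, 9, 3, 7]
r4 m[X6→φ2] = [54, 72, 72, 81]
r4 m[X2→φ1] = [1, 1, 1, 1]
r4 m[X1→φ0] = [5, 6, 9, 8]
r4 m[X1→φ1] = [81, 72, 63, 81]
r4 m[X7→φ0] = [1, 1, 1, 1]
r5 m[φ0→X6] = [54, 72, 72, 81]
r5 m[φ0→X1] = [81, 72, 63, 81]
r5 m[φ0→X7] = [648, 567, 648, 486]
r5 m[φ1→X2] = [648, 567, 567, 432]
r5 m[φ1→X1] = [5, 6, 9, 8]
r5 m[φ2→X6] = [3, 9, 3, 7]
r5 m[X6→φ0] = [3, 9, 3, 7]
r5 m[X6→φ2] = [54, 72, 72, 81]
r5 m[X2→φ1] = [1, 1, 1, 1]
r5 m[X1→φ0] = [5, 6, 9, 8]
r5 m[X1→φ1] = [81, 72, 63, 81]
r5 m[X7→φ0] = [1, 1, 1, 1]
r6 m[φ0→X6] = [54, 72, 72, 81]
r6 m[φ0→X1] = [81, 72, 63, 81]
r6 m[φ0→X7] = [648, 567, 648, 486]
r6 m[φ1→X2] = [648, 567, 567, 432]
r6 m[φ1→X1] = [5, 6, 9, 8]
r6 m[φ2→X6] = [3, 9, 3, 7]
r6 m[X6→φ0] = [3, 9, 3, 7]
r6 m[X6→φ2] = [54, 72, 72, 81]
r6 m[X2→φ1] = [1, 1, 1, 1]
r6 m[X1→φ0] = [5, 6, 9, 8]
r6 m[X1→φ1] = [81, 72, 63, 81]
r6 m[X7→φ0] = [1, 1, 1, 1]
fixed point reached at round 6
b[X1] = ⊗ incoming = [405, 432, 567, 648]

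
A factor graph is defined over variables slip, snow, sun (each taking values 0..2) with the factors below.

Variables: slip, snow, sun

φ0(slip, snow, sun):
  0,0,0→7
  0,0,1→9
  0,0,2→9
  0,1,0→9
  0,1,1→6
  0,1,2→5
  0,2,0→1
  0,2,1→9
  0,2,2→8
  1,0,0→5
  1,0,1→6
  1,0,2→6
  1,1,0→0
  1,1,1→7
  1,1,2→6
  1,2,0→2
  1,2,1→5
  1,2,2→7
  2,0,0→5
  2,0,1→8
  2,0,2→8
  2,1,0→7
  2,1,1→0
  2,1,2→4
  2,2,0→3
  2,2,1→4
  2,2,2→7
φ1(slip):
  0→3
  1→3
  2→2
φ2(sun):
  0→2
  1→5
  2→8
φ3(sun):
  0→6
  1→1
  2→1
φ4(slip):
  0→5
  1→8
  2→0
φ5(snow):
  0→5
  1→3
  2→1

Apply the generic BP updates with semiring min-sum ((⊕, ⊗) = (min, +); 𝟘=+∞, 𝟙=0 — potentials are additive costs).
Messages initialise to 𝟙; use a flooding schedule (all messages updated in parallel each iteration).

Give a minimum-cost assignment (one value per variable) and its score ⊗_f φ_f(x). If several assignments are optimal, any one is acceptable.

init: all messages = 𝟙 over 3 values
r1 m[φ0→slip] = [1, 0, 0]
r1 m[φ0→snow] = [5, 0, 1]
r1 m[φ0→sun] = [0, 0, 4]
r1 m[φ1→slip] = [3, 3, 2]
r1 m[φ2→sun] = [2, 5, 8]
r1 m[φ3→sun] = [6, 1, 1]
r1 m[φ4→slip] = [5, 8, 0]
r1 m[φ5→snow] = [5, 3, 1]
r1 m[slip→φ0] = [0, 0, 0]
r1 m[slip→φ1] = [0, 0, 0]
r1 m[slip→φ4] = [0, 0, 0]
r1 m[snow→φ0] = [0, 0, 0]
r1 m[snow→φ5] = [0, 0, 0]
r1 m[sun→φ0] = [0, 0, 0]
r1 m[sun→φ2] = [0, 0, 0]
r1 m[sun→φ3] = [0, 0, 0]
r2 m[φ0→slip] = [1, 0, 0]
r2 m[φ0→snow] = [5, 0, 1]
r2 m[φ0→sun] = [0, 0, 4]
r2 m[φ1→slip] = [3, 3, 2]
r2 m[φ2→sun] = [2, 5, 8]
r2 m[φ3→sun] = [6, 1, 1]
r2 m[φ4→slip] = [5, 8, 0]
r2 m[φ5→snow] = [5, 3, 1]
r2 m[slip→φ0] = [8, 11, 2]
r2 m[slip→φ1] = [6, 8, 0]
r2 m[slip→φ4] = [4, 3, 2]
r2 m[snow→φ0] = [5, 3, 1]
r2 m[snow→φ5] = [5, 0, 1]
r2 m[sun→φ0] = [8, 6, 9]
r2 m[sun→φ2] = [6, 1, 5]
r2 m[sun→φ3] = [2, 5, 12]
r3 m[φ0→slip] = [10, 11, 9]
r3 m[φ0→snow] = [15, 8, 12]
r3 m[φ0→sun] = [6, 5, 9]
r3 m[φ1→slip] = [3, 3, 2]
r3 m[φ2→sun] = [2, 5, 8]
r3 m[φ3→sun] = [6, 1, 1]
r3 m[φ4→slip] = [5, 8, 0]
r3 m[φ5→snow] = [5, 3, 1]
r3 m[slip→φ0] = [8, 11, 2]
r3 m[slip→φ1] = [6, 8, 0]
r3 m[slip→φ4] = [4, 3, 2]
r3 m[snow→φ0] = [5, 3, 1]
r3 m[snow→φ5] = [5, 0, 1]
r3 m[sun→φ0] = [8, 6, 9]
r3 m[sun→φ2] = [6, 1, 5]
r3 m[sun→φ3] = [2, 5, 12]
r4 m[φ0→slip] = [10, 11, 9]
r4 m[φ0→snow] = [15, 8, 12]
r4 m[φ0→sun] = [6, 5, 9]
r4 m[φ1→slip] = [3, 3, 2]
r4 m[φ2→sun] = [2, 5, 8]
r4 m[φ3→sun] = [6, 1, 1]
r4 m[φ4→slip] = [5, 8, 0]
r4 m[φ5→snow] = [5, 3, 1]
r4 m[slip→φ0] = [8, 11, 2]
r4 m[slip→φ1] = [15, 19, 9]
r4 m[slip→φ4] = [13, 14, 11]
r4 m[snow→φ0] = [5, 3, 1]
r4 m[snow→φ5] = [15, 8, 12]
r4 m[sun→φ0] = [8, 6, 9]
r4 m[sun→φ2] = [12, 6, 10]
r4 m[sun→φ3] = [8, 10, 17]
r5 m[φ0→slip] = [10, 11, 9]
r5 m[φ0→snow] = [15, 8, 12]
r5 m[φ0→sun] = [6, 5, 9]
r5 m[φ1→slip] = [3, 3, 2]
r5 m[φ2→sun] = [2, 5, 8]
r5 m[φ3→sun] = [6, 1, 1]
r5 m[φ4→slip] = [5, 8, 0]
r5 m[φ5→snow] = [5, 3, 1]
r5 m[slip→φ0] = [8, 11, 2]
r5 m[slip→φ1] = [15, 19, 9]
r5 m[slip→φ4] = [13, 14, 11]
r5 m[snow→φ0] = [5, 3, 1]
r5 m[snow→φ5] = [15, 8, 12]
r5 m[sun→φ0] = [8, 6, 9]
r5 m[sun→φ2] = [12, 6, 10]
r5 m[sun→φ3] = [8, 10, 17]
fixed point reached at round 5
traceback from slip: (slip=2, snow=1, sun=1), score=11

assignment: (slip=2, snow=1, sun=1); score = 11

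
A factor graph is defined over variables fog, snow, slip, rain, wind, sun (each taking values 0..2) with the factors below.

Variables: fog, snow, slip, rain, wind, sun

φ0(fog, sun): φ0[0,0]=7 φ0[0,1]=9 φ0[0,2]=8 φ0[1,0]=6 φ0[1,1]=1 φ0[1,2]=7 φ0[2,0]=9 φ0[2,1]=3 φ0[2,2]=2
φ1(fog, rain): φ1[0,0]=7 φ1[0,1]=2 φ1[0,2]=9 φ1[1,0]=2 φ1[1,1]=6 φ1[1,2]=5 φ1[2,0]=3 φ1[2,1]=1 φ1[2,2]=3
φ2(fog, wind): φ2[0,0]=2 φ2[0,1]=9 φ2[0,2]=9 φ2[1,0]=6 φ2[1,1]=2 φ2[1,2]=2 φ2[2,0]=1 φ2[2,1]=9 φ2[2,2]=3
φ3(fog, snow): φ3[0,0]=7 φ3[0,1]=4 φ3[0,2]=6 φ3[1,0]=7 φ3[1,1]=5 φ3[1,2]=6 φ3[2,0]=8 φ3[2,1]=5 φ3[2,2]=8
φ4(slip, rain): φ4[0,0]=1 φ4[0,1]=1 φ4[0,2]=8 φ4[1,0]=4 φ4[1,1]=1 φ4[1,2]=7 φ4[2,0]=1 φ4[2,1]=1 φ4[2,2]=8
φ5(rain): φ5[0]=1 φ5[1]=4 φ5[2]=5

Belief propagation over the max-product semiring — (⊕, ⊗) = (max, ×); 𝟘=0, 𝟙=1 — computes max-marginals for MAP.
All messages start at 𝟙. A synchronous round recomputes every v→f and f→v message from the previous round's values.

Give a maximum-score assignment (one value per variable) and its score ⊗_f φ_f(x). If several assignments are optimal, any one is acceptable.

assignment: (fog=0, snow=0, slip=0, rain=2, wind=1, sun=1); score = 204120

init: all messages = 𝟙 over 3 values
r1 m[φ0→fog] = [9, 7, 9]
r1 m[φ0→sun] = [9, 9, 8]
r1 m[φ1→fog] = [9, 6, 3]
r1 m[φ1→rain] = [7, 6, 9]
r1 m[φ2→fog] = [9, 6, 9]
r1 m[φ2→wind] = [6, 9, 9]
r1 m[φ3→fog] = [7, 7, 8]
r1 m[φ3→snow] = [8, 5, 8]
r1 m[φ4→slip] = [8, 7, 8]
r1 m[φ4→rain] = [4, 1, 8]
r1 m[φ5→rain] = [1, 4, 5]
r1 m[fog→φ0] = [1, 1, 1]
r1 m[fog→φ1] = [1, 1, 1]
r1 m[fog→φ2] = [1, 1, 1]
r1 m[fog→φ3] = [1, 1, 1]
r1 m[snow→φ3] = [1, 1, 1]
r1 m[slip→φ4] = [1, 1, 1]
r1 m[rain→φ1] = [1, 1, 1]
r1 m[rain→φ4] = [1, 1, 1]
r1 m[rain→φ5] = [1, 1, 1]
r1 m[wind→φ2] = [1, 1, 1]
r1 m[sun→φ0] = [1, 1, 1]
r2 m[φ0→fog] = [9, 7, 9]
r2 m[φ0→sun] = [9, 9, 8]
r2 m[φ1→fog] = [9, 6, 3]
r2 m[φ1→rain] = [7, 6, 9]
r2 m[φ2→fog] = [9, 6, 9]
r2 m[φ2→wind] = [6, 9, 9]
r2 m[φ3→fog] = [7, 7, 8]
r2 m[φ3→snow] = [8, 5, 8]
r2 m[φ4→slip] = [8, 7, 8]
r2 m[φ4→rain] = [4, 1, 8]
r2 m[φ5→rain] = [1, 4, 5]
r2 m[fog→φ0] = [567, 252, 216]
r2 m[fog→φ1] = [567, 294, 648]
r2 m[fog→φ2] = [567, 294, 216]
r2 m[fog→φ3] = [729, 252, 243]
r2 m[snow→φ3] = [1, 1, 1]
r2 m[slip→φ4] = [1, 1, 1]
r2 m[rain→φ1] = [4, 4, 40]
r2 m[rain→φ4] = [7, 24, 45]
r2 m[rain→φ5] = [28, 6, 72]
r2 m[wind→φ2] = [1, 1, 1]
r2 m[sun→φ0] = [1, 1, 1]
r3 m[φ0→fog] = [9, 7, 9]
r3 m[φ0→sun] = [3969, 5103, 4536]
r3 m[φ1→fog] = [360, 200, 120]
r3 m[φ1→rain] = [3969, 1764, 5103]
r3 m[φ2→fog] = [9, 6, 9]
r3 m[φ2→wind] = [1764, 5103, 5103]
r3 m[φ3→fog] = [7, 7, 8]
r3 m[φ3→snow] = [5103, 2916, 4374]
r3 m[φ4→slip] = [360, 315, 360]
r3 m[φ4→rain] = [4, 1, 8]
r3 m[φ5→rain] = [1, 4, 5]
r3 m[fog→φ0] = [567, 252, 216]
r3 m[fog→φ1] = [567, 294, 648]
r3 m[fog→φ2] = [567, 294, 216]
r3 m[fog→φ3] = [729, 252, 243]
r3 m[snow→φ3] = [1, 1, 1]
r3 m[slip→φ4] = [1, 1, 1]
r3 m[rain→φ1] = [4, 4, 40]
r3 m[rain→φ4] = [7, 24, 45]
r3 m[rain→φ5] = [28, 6, 72]
r3 m[wind→φ2] = [1, 1, 1]
r3 m[sun→φ0] = [1, 1, 1]
r4 m[φ0→fog] = [9, 7, 9]
r4 m[φ0→sun] = [3969, 5103, 4536]
r4 m[φ1→fog] = [360, 200, 120]
r4 m[φ1→rain] = [3969, 1764, 5103]
r4 m[φ2→fog] = [9, 6, 9]
r4 m[φ2→wind] = [1764, 5103, 5103]
r4 m[φ3→fog] = [7, 7, 8]
r4 m[φ3→snow] = [5103, 2916, 4374]
r4 m[φ4→slip] = [360, 315, 360]
r4 m[φ4→rain] = [4, 1, 8]
r4 m[φ5→rain] = [1, 4, 5]
r4 m[fog→φ0] = [22680, 8400, 8640]
r4 m[fog→φ1] = [567, 294, 648]
r4 m[fog→φ2] = [22680, 9800, 8640]
r4 m[fog→φ3] = [29160, 8400, 9720]
r4 m[snow→φ3] = [1, 1, 1]
r4 m[slip→φ4] = [1, 1, 1]
r4 m[rain→φ1] = [4, 4, 40]
r4 m[rain→φ4] = [3969, 7056, 25515]
r4 m[rain→φ5] = [15876, 1764, 40824]
r4 m[wind→φ2] = [1, 1, 1]
r4 m[sun→φ0] = [1, 1, 1]
r5 m[φ0→fog] = [9, 7, 9]
r5 m[φ0→sun] = [158760, 204120, 181440]
r5 m[φ1→fog] = [360, 200, 120]
r5 m[φ1→rain] = [3969, 1764, 5103]
r5 m[φ2→fog] = [9, 6, 9]
r5 m[φ2→wind] = [58800, 204120, 204120]
r5 m[φ3→fog] = [7, 7, 8]
r5 m[φ3→snow] = [204120, 116640, 174960]
r5 m[φ4→slip] = [204120, 178605, 204120]
r5 m[φ4→rain] = [4, 1, 8]
r5 m[φ5→rain] = [1, 4, 5]
r5 m[fog→φ0] = [22680, 8400, 8640]
r5 m[fog→φ1] = [567, 294, 648]
r5 m[fog→φ2] = [22680, 9800, 8640]
r5 m[fog→φ3] = [29160, 8400, 9720]
r5 m[snow→φ3] = [1, 1, 1]
r5 m[slip→φ4] = [1, 1, 1]
r5 m[rain→φ1] = [4, 4, 40]
r5 m[rain→φ4] = [3969, 7056, 25515]
r5 m[rain→φ5] = [15876, 1764, 40824]
r5 m[wind→φ2] = [1, 1, 1]
r5 m[sun→φ0] = [1, 1, 1]
r6 m[φ0→fog] = [9, 7, 9]
r6 m[φ0→sun] = [158760, 204120, 181440]
r6 m[φ1→fog] = [360, 200, 120]
r6 m[φ1→rain] = [3969, 1764, 5103]
r6 m[φ2→fog] = [9, 6, 9]
r6 m[φ2→wind] = [58800, 204120, 204120]
r6 m[φ3→fog] = [7, 7, 8]
r6 m[φ3→snow] = [204120, 116640, 174960]
r6 m[φ4→slip] = [204120, 178605, 204120]
r6 m[φ4→rain] = [4, 1, 8]
r6 m[φ5→rain] = [1, 4, 5]
r6 m[fog→φ0] = [22680, 8400, 8640]
r6 m[fog→φ1] = [567, 294, 648]
r6 m[fog→φ2] = [22680, 9800, 8640]
r6 m[fog→φ3] = [29160, 8400, 9720]
r6 m[snow→φ3] = [1, 1, 1]
r6 m[slip→φ4] = [1, 1, 1]
r6 m[rain→φ1] = [4, 4, 40]
r6 m[rain→φ4] = [3969, 7056, 25515]
r6 m[rain→φ5] = [15876, 1764, 40824]
r6 m[wind→φ2] = [1, 1, 1]
r6 m[sun→φ0] = [1, 1, 1]
fixed point reached at round 6
traceback from fog: (fog=0, snow=0, slip=0, rain=2, wind=1, sun=1), score=204120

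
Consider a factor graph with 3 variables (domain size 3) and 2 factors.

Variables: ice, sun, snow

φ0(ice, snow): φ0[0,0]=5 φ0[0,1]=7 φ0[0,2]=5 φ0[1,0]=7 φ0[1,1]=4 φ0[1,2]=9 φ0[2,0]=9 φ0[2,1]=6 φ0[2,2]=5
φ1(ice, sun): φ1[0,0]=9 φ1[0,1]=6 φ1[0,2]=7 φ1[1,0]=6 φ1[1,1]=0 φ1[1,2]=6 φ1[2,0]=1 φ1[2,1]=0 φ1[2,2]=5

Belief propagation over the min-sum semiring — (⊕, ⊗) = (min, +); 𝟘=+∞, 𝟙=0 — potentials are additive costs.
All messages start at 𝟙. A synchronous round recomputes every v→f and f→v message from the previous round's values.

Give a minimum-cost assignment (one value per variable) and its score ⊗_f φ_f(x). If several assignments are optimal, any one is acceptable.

assignment: (ice=1, sun=1, snow=1); score = 4

init: all messages = 𝟙 over 3 values
r1 m[φ0→ice] = [5, 4, 5]
r1 m[φ0→snow] = [5, 4, 5]
r1 m[φ1→ice] = [6, 0, 0]
r1 m[φ1→sun] = [1, 0, 5]
r1 m[ice→φ0] = [0, 0, 0]
r1 m[ice→φ1] = [0, 0, 0]
r1 m[sun→φ1] = [0, 0, 0]
r1 m[snow→φ0] = [0, 0, 0]
r2 m[φ0→ice] = [5, 4, 5]
r2 m[φ0→snow] = [5, 4, 5]
r2 m[φ1→ice] = [6, 0, 0]
r2 m[φ1→sun] = [1, 0, 5]
r2 m[ice→φ0] = [6, 0, 0]
r2 m[ice→φ1] = [5, 4, 5]
r2 m[sun→φ1] = [0, 0, 0]
r2 m[snow→φ0] = [0, 0, 0]
r3 m[φ0→ice] = [5, 4, 5]
r3 m[φ0→snow] = [7, 4, 5]
r3 m[φ1→ice] = [6, 0, 0]
r3 m[φ1→sun] = [6, 4, 10]
r3 m[ice→φ0] = [6, 0, 0]
r3 m[ice→φ1] = [5, 4, 5]
r3 m[sun→φ1] = [0, 0, 0]
r3 m[snow→φ0] = [0, 0, 0]
r4 m[φ0→ice] = [5, 4, 5]
r4 m[φ0→snow] = [7, 4, 5]
r4 m[φ1→ice] = [6, 0, 0]
r4 m[φ1→sun] = [6, 4, 10]
r4 m[ice→φ0] = [6, 0, 0]
r4 m[ice→φ1] = [5, 4, 5]
r4 m[sun→φ1] = [0, 0, 0]
r4 m[snow→φ0] = [0, 0, 0]
fixed point reached at round 4
traceback from ice: (ice=1, sun=1, snow=1), score=4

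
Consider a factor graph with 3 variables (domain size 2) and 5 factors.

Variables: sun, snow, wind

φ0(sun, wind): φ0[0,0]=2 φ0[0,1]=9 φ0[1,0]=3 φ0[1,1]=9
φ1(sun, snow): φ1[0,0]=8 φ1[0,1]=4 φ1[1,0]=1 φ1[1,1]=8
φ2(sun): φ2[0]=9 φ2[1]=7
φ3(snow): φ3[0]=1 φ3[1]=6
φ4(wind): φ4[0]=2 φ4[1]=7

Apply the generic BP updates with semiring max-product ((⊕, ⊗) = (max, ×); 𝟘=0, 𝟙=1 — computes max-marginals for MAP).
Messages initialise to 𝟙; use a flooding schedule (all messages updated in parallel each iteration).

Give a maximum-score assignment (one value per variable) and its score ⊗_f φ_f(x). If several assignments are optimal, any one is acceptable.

init: all messages = 𝟙 over 2 values
r1 m[φ0→sun] = [9, 9]
r1 m[φ0→wind] = [3, 9]
r1 m[φ1→sun] = [8, 8]
r1 m[φ1→snow] = [8, 8]
r1 m[φ2→sun] = [9, 7]
r1 m[φ3→snow] = [1, 6]
r1 m[φ4→wind] = [2, 7]
r1 m[sun→φ0] = [1, 1]
r1 m[sun→φ1] = [1, 1]
r1 m[sun→φ2] = [1, 1]
r1 m[snow→φ1] = [1, 1]
r1 m[snow→φ3] = [1, 1]
r1 m[wind→φ0] = [1, 1]
r1 m[wind→φ4] = [1, 1]
r2 m[φ0→sun] = [9, 9]
r2 m[φ0→wind] = [3, 9]
r2 m[φ1→sun] = [8, 8]
r2 m[φ1→snow] = [8, 8]
r2 m[φ2→sun] = [9, 7]
r2 m[φ3→snow] = [1, 6]
r2 m[φ4→wind] = [2, 7]
r2 m[sun→φ0] = [72, 56]
r2 m[sun→φ1] = [81, 63]
r2 m[sun→φ2] = [72, 72]
r2 m[snow→φ1] = [1, 6]
r2 m[snow→φ3] = [8, 8]
r2 m[wind→φ0] = [2, 7]
r2 m[wind→φ4] = [3, 9]
r3 m[φ0→sun] = [63, 63]
r3 m[φ0→wind] = [168, 648]
r3 m[φ1→sun] = [24, 48]
r3 m[φ1→snow] = [648, 504]
r3 m[φ2→sun] = [9, 7]
r3 m[φ3→snow] = [1, 6]
r3 m[φ4→wind] = [2, 7]
r3 m[sun→φ0] = [72, 56]
r3 m[sun→φ1] = [81, 63]
r3 m[sun→φ2] = [72, 72]
r3 m[snow→φ1] = [1, 6]
r3 m[snow→φ3] = [8, 8]
r3 m[wind→φ0] = [2, 7]
r3 m[wind→φ4] = [3, 9]
r4 m[φ0→sun] = [63, 63]
r4 m[φ0→wind] = [168, 648]
r4 m[φ1→sun] = [24, 48]
r4 m[φ1→snow] = [648, 504]
r4 m[φ2→sun] = [9, 7]
r4 m[φ3→snow] = [1, 6]
r4 m[φ4→wind] = [2, 7]
r4 m[sun→φ0] = [216, 336]
r4 m[sun→φ1] = [567, 441]
r4 m[sun→φ2] = [1512, 3024]
r4 m[snow→φ1] = [1, 6]
r4 m[snow→φ3] = [648, 504]
r4 m[wind→φ0] = [2, 7]
r4 m[wind→φ4] = [168, 648]
r5 m[φ0→sun] = [63, 63]
r5 m[φ0→wind] = [1008, 3024]
r5 m[φ1→sun] = [24, 48]
r5 m[φ1→snow] = [4536, 3528]
r5 m[φ2→sun] = [9, 7]
r5 m[φ3→snow] = [1, 6]
r5 m[φ4→wind] = [2, 7]
r5 m[sun→φ0] = [216, 336]
r5 m[sun→φ1] = [567, 441]
r5 m[sun→φ2] = [1512, 3024]
r5 m[snow→φ1] = [1, 6]
r5 m[snow→φ3] = [648, 504]
r5 m[wind→φ0] = [2, 7]
r5 m[wind→φ4] = [168, 648]
r6 m[φ0→sun] = [63, 63]
r6 m[φ0→wind] = [1008, 3024]
r6 m[φ1→sun] = [24, 48]
r6 m[φ1→snow] = [4536, 3528]
r6 m[φ2→sun] = [9, 7]
r6 m[φ3→snow] = [1, 6]
r6 m[φ4→wind] = [2, 7]
r6 m[sun→φ0] = [216, 336]
r6 m[sun→φ1] = [567, 441]
r6 m[sun→φ2] = [1512, 3024]
r6 m[snow→φ1] = [1, 6]
r6 m[snow→φ3] = [4536, 3528]
r6 m[wind→φ0] = [2, 7]
r6 m[wind→φ4] = [1008, 3024]
r7 m[φ0→sun] = [63, 63]
r7 m[φ0→wind] = [1008, 3024]
r7 m[φ1→sun] = [24, 48]
r7 m[φ1→snow] = [4536, 3528]
r7 m[φ2→sun] = [9, 7]
r7 m[φ3→snow] = [1, 6]
r7 m[φ4→wind] = [2, 7]
r7 m[sun→φ0] = [216, 336]
r7 m[sun→φ1] = [567, 441]
r7 m[sun→φ2] = [1512, 3024]
r7 m[snow→φ1] = [1, 6]
r7 m[snow→φ3] = [4536, 3528]
r7 m[wind→φ0] = [2, 7]
r7 m[wind→φ4] = [1008, 3024]
fixed point reached at round 7
traceback from sun: (sun=1, snow=1, wind=1), score=21168

assignment: (sun=1, snow=1, wind=1); score = 21168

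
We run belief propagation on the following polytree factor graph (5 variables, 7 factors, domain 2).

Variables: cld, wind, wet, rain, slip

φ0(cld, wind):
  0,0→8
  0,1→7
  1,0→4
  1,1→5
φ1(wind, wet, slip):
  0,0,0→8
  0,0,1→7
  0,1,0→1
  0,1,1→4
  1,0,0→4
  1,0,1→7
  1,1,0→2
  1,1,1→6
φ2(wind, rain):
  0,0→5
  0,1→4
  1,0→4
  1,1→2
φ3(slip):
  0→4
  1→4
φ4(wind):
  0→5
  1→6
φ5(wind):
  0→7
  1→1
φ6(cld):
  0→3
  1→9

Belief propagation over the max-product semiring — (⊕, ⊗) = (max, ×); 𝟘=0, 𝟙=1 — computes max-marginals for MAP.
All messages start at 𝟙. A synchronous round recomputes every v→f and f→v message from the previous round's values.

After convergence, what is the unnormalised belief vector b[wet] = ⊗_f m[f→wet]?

b[wet] = [201600, 100800]

init: all messages = 𝟙 over 2 values
r1 m[φ0→cld] = [8, 5]
r1 m[φ0→wind] = [8, 7]
r1 m[φ1→wind] = [8, 7]
r1 m[φ1→wet] = [8, 6]
r1 m[φ1→slip] = [8, 7]
r1 m[φ2→wind] = [5, 4]
r1 m[φ2→rain] = [5, 4]
r1 m[φ3→slip] = [4, 4]
r1 m[φ4→wind] = [5, 6]
r1 m[φ5→wind] = [7, 1]
r1 m[φ6→cld] = [3, 9]
r1 m[cld→φ0] = [1, 1]
r1 m[cld→φ6] = [1, 1]
r1 m[wind→φ0] = [1, 1]
r1 m[wind→φ1] = [1, 1]
r1 m[wind→φ2] = [1, 1]
r1 m[wind→φ4] = [1, 1]
r1 m[wind→φ5] = [1, 1]
r1 m[wet→φ1] = [1, 1]
r1 m[rain→φ2] = [1, 1]
r1 m[slip→φ1] = [1, 1]
r1 m[slip→φ3] = [1, 1]
r2 m[φ0→cld] = [8, 5]
r2 m[φ0→wind] = [8, 7]
r2 m[φ1→wind] = [8, 7]
r2 m[φ1→wet] = [8, 6]
r2 m[φ1→slip] = [8, 7]
r2 m[φ2→wind] = [5, 4]
r2 m[φ2→rain] = [5, 4]
r2 m[φ3→slip] = [4, 4]
r2 m[φ4→wind] = [5, 6]
r2 m[φ5→wind] = [7, 1]
r2 m[φ6→cld] = [3, 9]
r2 m[cld→φ0] = [3, 9]
r2 m[cld→φ6] = [8, 5]
r2 m[wind→φ0] = [1400, 168]
r2 m[wind→φ1] = [1400, 168]
r2 m[wind→φ2] = [2240, 294]
r2 m[wind→φ4] = [2240, 196]
r2 m[wind→φ5] = [1600, 1176]
r2 m[wet→φ1] = [1, 1]
r2 m[rain→φ2] = [1, 1]
r2 m[slip→φ1] = [4, 4]
r2 m[slip→φ3] = [8, 7]
r3 m[φ0→cld] = [11200, 5600]
r3 m[φ0→wind] = [36, 45]
r3 m[φ1→wind] = [32, 28]
r3 m[φ1→wet] = [44800, 22400]
r3 m[φ1→slip] = [11200, 9800]
r3 m[φ2→wind] = [5, 4]
r3 m[φ2→rain] = [11200, 8960]
r3 m[φ3→slip] = [4, 4]
r3 m[φ4→wind] = [5, 6]
r3 m[φ5→wind] = [7, 1]
r3 m[φ6→cld] = [3, 9]
r3 m[cld→φ0] = [3, 9]
r3 m[cld→φ6] = [8, 5]
r3 m[wind→φ0] = [1400, 168]
r3 m[wind→φ1] = [1400, 168]
r3 m[wind→φ2] = [2240, 294]
r3 m[wind→φ4] = [2240, 196]
r3 m[wind→φ5] = [1600, 1176]
r3 m[wet→φ1] = [1, 1]
r3 m[rain→φ2] = [1, 1]
r3 m[slip→φ1] = [4, 4]
r3 m[slip→φ3] = [8, 7]
r4 m[φ0→cld] = [11200, 5600]
r4 m[φ0→wind] = [36, 45]
r4 m[φ1→wind] = [32, 28]
r4 m[φ1→wet] = [44800, 22400]
r4 m[φ1→slip] = [11200, 9800]
r4 m[φ2→wind] = [5, 4]
r4 m[φ2→rain] = [11200, 8960]
r4 m[φ3→slip] = [4, 4]
r4 m[φ4→wind] = [5, 6]
r4 m[φ5→wind] = [7, 1]
r4 m[φ6→cld] = [3, 9]
r4 m[cld→φ0] = [3, 9]
r4 m[cld→φ6] = [11200, 5600]
r4 m[wind→φ0] = [5600, 672]
r4 m[wind→φ1] = [6300, 1080]
r4 m[wind→φ2] = [40320, 7560]
r4 m[wind→φ4] = [40320, 5040]
r4 m[wind→φ5] = [28800, 30240]
r4 m[wet→φ1] = [1, 1]
r4 m[rain→φ2] = [1, 1]
r4 m[slip→φ1] = [4, 4]
r4 m[slip→φ3] = [11200, 9800]
r5 m[φ0→cld] = [44800, 22400]
r5 m[φ0→wind] = [36, 45]
r5 m[φ1→wind] = [32, 28]
r5 m[φ1→wet] = [201600, 100800]
r5 m[φ1→slip] = [50400, 44100]
r5 m[φ2→wind] = [5, 4]
r5 m[φ2→rain] = [201600, 161280]
r5 m[φ3→slip] = [4, 4]
r5 m[φ4→wind] = [5, 6]
r5 m[φ5→wind] = [7, 1]
r5 m[φ6→cld] = [3, 9]
r5 m[cld→φ0] = [3, 9]
r5 m[cld→φ6] = [11200, 5600]
r5 m[wind→φ0] = [5600, 672]
r5 m[wind→φ1] = [6300, 1080]
r5 m[wind→φ2] = [40320, 7560]
r5 m[wind→φ4] = [40320, 5040]
r5 m[wind→φ5] = [28800, 30240]
r5 m[wet→φ1] = [1, 1]
r5 m[rain→φ2] = [1, 1]
r5 m[slip→φ1] = [4, 4]
r5 m[slip→φ3] = [11200, 9800]
r6 m[φ0→cld] = [44800, 22400]
r6 m[φ0→wind] = [36, 45]
r6 m[φ1→wind] = [32, 28]
r6 m[φ1→wet] = [201600, 100800]
r6 m[φ1→slip] = [50400, 44100]
r6 m[φ2→wind] = [5, 4]
r6 m[φ2→rain] = [201600, 161280]
r6 m[φ3→slip] = [4, 4]
r6 m[φ4→wind] = [5, 6]
r6 m[φ5→wind] = [7, 1]
r6 m[φ6→cld] = [3, 9]
r6 m[cld→φ0] = [3, 9]
r6 m[cld→φ6] = [44800, 22400]
r6 m[wind→φ0] = [5600, 672]
r6 m[wind→φ1] = [6300, 1080]
r6 m[wind→φ2] = [40320, 7560]
r6 m[wind→φ4] = [40320, 5040]
r6 m[wind→φ5] = [28800, 30240]
r6 m[wet→φ1] = [1, 1]
r6 m[rain→φ2] = [1, 1]
r6 m[slip→φ1] = [4, 4]
r6 m[slip→φ3] = [50400, 44100]
r7 m[φ0→cld] = [44800, 22400]
r7 m[φ0→wind] = [36, 45]
r7 m[φ1→wind] = [32, 28]
r7 m[φ1→wet] = [201600, 100800]
r7 m[φ1→slip] = [50400, 44100]
r7 m[φ2→wind] = [5, 4]
r7 m[φ2→rain] = [201600, 161280]
r7 m[φ3→slip] = [4, 4]
r7 m[φ4→wind] = [5, 6]
r7 m[φ5→wind] = [7, 1]
r7 m[φ6→cld] = [3, 9]
r7 m[cld→φ0] = [3, 9]
r7 m[cld→φ6] = [44800, 22400]
r7 m[wind→φ0] = [5600, 672]
r7 m[wind→φ1] = [6300, 1080]
r7 m[wind→φ2] = [40320, 7560]
r7 m[wind→φ4] = [40320, 5040]
r7 m[wind→φ5] = [28800, 30240]
r7 m[wet→φ1] = [1, 1]
r7 m[rain→φ2] = [1, 1]
r7 m[slip→φ1] = [4, 4]
r7 m[slip→φ3] = [50400, 44100]
fixed point reached at round 7
b[wet] = ⊗ incoming = [201600, 100800]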